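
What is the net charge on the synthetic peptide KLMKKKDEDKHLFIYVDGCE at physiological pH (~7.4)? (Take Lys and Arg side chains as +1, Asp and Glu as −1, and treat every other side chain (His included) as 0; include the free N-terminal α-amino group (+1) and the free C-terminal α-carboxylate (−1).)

Positive (K, R): K1, K4, K5, K6, K10 → +5.
Negative (D, E): D7, E8, D9, D17, E20 → −5.
The N-terminus (+1) and C-terminus (−1) cancel.
Net charge = (+5) + (−5) = 0.

0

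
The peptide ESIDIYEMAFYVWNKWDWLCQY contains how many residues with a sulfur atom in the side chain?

The sulfur-bearing residues are cysteine (–SH) and methionine (–S–CH₃).
Matching residues: M8, C20.

2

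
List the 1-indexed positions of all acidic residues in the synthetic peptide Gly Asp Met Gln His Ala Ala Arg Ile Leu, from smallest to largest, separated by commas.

2

Only D (aspartate) and E (glutamate) carry a side-chain carboxylic acid.
Matching residues: Asp2.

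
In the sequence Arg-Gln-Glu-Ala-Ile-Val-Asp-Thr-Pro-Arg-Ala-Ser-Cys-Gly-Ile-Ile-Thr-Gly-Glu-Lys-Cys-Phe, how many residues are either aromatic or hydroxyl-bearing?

4

Aromatic: F, W, Y. Hydroxyl-bearing: S, T, Y.
Aromatic residues here: Phe22 (1).
Hydroxyl-bearing residues here: Thr8, Ser12, Thr17 (3).
(Y belongs to both groups, but none appear in this sequence.) Total = 1 + 3 = 4.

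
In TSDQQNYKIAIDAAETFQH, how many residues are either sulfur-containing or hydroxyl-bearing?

4

Sulfur-containing: C, M. Hydroxyl-bearing: S, T, Y.
Sulfur-containing residues here: none (0).
Hydroxyl-bearing residues here: T1, S2, Y7, T16 (4).
The two groups share no amino acid, so total = 0 + 4 = 4.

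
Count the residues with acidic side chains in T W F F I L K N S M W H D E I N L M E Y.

3

Only D (aspartate) and E (glutamate) carry a side-chain carboxylic acid.
Matching residues: D13, E14, E19.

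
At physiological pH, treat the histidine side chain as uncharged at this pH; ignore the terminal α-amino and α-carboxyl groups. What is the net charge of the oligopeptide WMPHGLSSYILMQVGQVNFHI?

0

The side chains ionized at physiological pH are Lys/Arg (+1) and Asp/Glu (−1); with His treated as neutral, nothing else contributes.
Positive (K, R): none → +0.
Negative (D, E): none → −0.
Net charge = (+0) + (−0) = 0.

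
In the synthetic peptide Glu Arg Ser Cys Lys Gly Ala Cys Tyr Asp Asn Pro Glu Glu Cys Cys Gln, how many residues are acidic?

Aspartate (D) and glutamate (E) have carboxylic-acid side chains and are the acidic amino acids.
Matching residues: Glu1, Asp10, Glu13, Glu14.

4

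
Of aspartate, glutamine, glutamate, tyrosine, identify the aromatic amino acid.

tyrosine

The aromatic amino acids are Phe (F, benzyl), Trp (W, indole), and Tyr (Y, phenol).
Of the listed options, only tyrosine belongs to this group.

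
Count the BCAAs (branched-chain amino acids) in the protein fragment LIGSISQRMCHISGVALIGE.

7

The BCAAs are Val, Leu, and Ile — aliphatic side chains with a branch point.
Matching residues: L1, I2, I5, I12, V15, L17, I18.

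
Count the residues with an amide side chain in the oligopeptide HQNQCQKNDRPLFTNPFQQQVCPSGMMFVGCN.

10

Asparagine (N) and glutamine (Q) have uncharged amide side chains.
Matching residues: Q2, N3, Q4, Q6, N8, N15, Q18, Q19, Q20, N32.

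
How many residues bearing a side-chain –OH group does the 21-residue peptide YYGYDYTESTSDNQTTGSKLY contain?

Serine (S), threonine (T), and tyrosine (Y) each carry a hydroxyl group on the side chain.
Matching residues: Y1, Y2, Y4, Y6, T7, S9, T10, S11, T15, T16, S18, Y21.

12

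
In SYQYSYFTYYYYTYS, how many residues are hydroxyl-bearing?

13

The –OH-bearing residues are Ser, Thr (aliphatic alcohols), and Tyr (phenol).
Matching residues: S1, Y2, Y4, S5, Y6, T8, Y9, Y10, Y11, Y12, T13, Y14, S15.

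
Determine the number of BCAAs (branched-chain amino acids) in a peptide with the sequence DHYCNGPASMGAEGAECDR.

The BCAAs are Val, Leu, and Ile — aliphatic side chains with a branch point.
None of the 19 residues belong to this group.

0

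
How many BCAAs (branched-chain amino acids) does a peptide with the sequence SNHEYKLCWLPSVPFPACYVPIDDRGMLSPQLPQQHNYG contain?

V, L, and I make up the branched-chain aliphatic group.
Matching residues: L7, L10, V13, V20, I22, L28, L32.

7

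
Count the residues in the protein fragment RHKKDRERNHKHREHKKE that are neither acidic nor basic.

Acidic: D, E. Basic: K, R, H. All other residues are neither.
Matching residues: N9.

1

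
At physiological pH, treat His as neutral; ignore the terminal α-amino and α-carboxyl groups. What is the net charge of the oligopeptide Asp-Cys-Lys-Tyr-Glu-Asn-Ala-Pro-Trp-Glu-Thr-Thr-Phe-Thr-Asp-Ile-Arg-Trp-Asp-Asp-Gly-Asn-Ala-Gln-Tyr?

Near pH 7.4, K and R contribute +1 each, D and E contribute −1 each, and every other side chain (His included, as stated) is uncharged.
Positive (K, R): Lys3, Arg17 → +2.
Negative (D, E): Asp1, Glu5, Glu10, Asp15, Asp19, Asp20 → −6.
Net charge = (+2) + (−6) = −4.

-4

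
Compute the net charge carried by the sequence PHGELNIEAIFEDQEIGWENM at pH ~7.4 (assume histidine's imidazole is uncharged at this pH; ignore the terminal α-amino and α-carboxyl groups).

-6

The side chains ionized at physiological pH are Lys/Arg (+1) and Asp/Glu (−1); with His treated as neutral, nothing else contributes.
Positive (K, R): none → +0.
Negative (D, E): E4, E8, E12, D13, E15, E19 → −6.
Net charge = (+0) + (−6) = −6.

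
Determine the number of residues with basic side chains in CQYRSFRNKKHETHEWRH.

K, R, and H are the three residues with basic side chains (ε-amine, guanidinium, and imidazole respectively).
Matching residues: R4, R7, K9, K10, H11, H14, R17, H18.

8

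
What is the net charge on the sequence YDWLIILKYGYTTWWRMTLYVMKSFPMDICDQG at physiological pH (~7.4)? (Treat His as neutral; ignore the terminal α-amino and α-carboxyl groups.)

At pH ~7.4 the Lys and Arg side chains are protonated (+1), the Asp and Glu side chains are deprotonated (−1), and with His taken as neutral all other side chains carry no charge.
Positive (K, R): K8, R16, K23 → +3.
Negative (D, E): D2, D28, D31 → −3.
Net charge = (+3) + (−3) = 0.

0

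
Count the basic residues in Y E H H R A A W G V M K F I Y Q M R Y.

Lysine (K), arginine (R), and histidine (H) have basic, nitrogen-containing side chains.
Matching residues: H3, H4, R5, K12, R18.

5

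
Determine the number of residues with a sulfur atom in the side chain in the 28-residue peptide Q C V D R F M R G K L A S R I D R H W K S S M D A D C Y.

4

The sulfur-bearing residues are cysteine (–SH) and methionine (–S–CH₃).
Matching residues: C2, M7, M23, C27.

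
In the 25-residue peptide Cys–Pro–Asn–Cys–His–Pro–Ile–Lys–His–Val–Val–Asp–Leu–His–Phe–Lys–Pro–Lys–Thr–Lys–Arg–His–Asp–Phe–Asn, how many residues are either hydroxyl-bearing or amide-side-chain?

Hydroxyl-bearing: S, T, Y. Amide-side-chain: N, Q.
Hydroxyl-bearing residues here: Thr19 (1).
Amide-side-chain residues here: Asn3, Asn25 (2).
The two groups share no amino acid, so total = 1 + 2 = 3.

3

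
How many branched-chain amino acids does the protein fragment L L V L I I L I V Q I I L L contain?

Valine (V), leucine (L), and isoleucine (I) are the branched-chain amino acids.
Matching residues: L1, L2, V3, L4, I5, I6, L7, I8, V9, I11, I12, L13, L14.

13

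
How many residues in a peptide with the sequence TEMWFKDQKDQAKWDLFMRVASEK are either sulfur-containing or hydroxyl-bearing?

4

Sulfur-containing: C, M. Hydroxyl-bearing: S, T, Y.
Sulfur-containing residues here: M3, M18 (2).
Hydroxyl-bearing residues here: T1, S22 (2).
The two groups share no amino acid, so total = 2 + 2 = 4.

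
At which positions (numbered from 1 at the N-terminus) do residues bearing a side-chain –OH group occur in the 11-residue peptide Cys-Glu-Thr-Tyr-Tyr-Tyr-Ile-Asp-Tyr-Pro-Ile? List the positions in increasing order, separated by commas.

S, T, and Y are the three residues with a side-chain hydroxyl.
Matching residues: Thr3, Tyr4, Tyr5, Tyr6, Tyr9.

3, 4, 5, 6, 9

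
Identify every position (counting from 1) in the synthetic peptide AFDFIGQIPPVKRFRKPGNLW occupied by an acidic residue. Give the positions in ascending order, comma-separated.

Aspartate (D) and glutamate (E) have carboxylic-acid side chains and are the acidic amino acids.
Matching residues: D3.

3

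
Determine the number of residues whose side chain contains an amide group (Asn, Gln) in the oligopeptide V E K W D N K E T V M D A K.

1

Matching residues: N6.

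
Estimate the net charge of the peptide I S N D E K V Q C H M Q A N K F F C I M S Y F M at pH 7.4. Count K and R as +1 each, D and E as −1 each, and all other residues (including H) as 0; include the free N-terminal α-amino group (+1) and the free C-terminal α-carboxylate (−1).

0

Positive (K, R): K6, K15 → +2.
Negative (D, E): D4, E5 → −2.
The N-terminus (+1) and C-terminus (−1) cancel.
Net charge = (+2) + (−2) = 0.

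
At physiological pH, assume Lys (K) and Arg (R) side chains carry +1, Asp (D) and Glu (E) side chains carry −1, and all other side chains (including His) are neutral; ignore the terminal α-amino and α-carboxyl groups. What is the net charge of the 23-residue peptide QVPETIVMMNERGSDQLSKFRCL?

0

Positive (K, R): R12, K19, R21 → +3.
Negative (D, E): E4, E11, D15 → −3.
Net charge = (+3) + (−3) = 0.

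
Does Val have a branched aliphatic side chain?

Valine (V), leucine (L), and isoleucine (I) are the branched-chain amino acids.
Valine is in this group.

Yes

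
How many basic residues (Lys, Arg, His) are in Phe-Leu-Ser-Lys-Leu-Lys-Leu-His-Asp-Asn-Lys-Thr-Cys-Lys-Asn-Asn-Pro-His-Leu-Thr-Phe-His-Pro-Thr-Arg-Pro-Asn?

Matching residues: Lys4, Lys6, His8, Lys11, Lys14, His18, His22, Arg25.

8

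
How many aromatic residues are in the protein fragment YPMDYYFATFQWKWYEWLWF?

F, W, and Y each carry an aromatic ring on the side chain.
Matching residues: Y1, Y5, Y6, F7, F10, W12, W14, Y15, W17, W19, F20.

11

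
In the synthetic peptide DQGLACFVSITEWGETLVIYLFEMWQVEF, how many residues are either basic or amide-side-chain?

Basic: H, K, R. Amide-side-chain: N, Q.
Basic residues here: none (0).
Amide-side-chain residues here: Q2, Q26 (2).
The two groups share no amino acid, so total = 0 + 2 = 2.

2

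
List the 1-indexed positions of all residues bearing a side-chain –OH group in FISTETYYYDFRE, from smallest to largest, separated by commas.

Serine (S), threonine (T), and tyrosine (Y) each carry a hydroxyl group on the side chain.
Matching residues: S3, T4, T6, Y7, Y8, Y9.

3, 4, 6, 7, 8, 9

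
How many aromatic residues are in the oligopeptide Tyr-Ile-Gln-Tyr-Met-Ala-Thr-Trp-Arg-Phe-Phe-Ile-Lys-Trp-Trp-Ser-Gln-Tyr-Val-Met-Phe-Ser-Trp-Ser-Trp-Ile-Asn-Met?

Phenylalanine (F), tryptophan (W), and tyrosine (Y) have aromatic ring side chains.
Matching residues: Tyr1, Tyr4, Trp8, Phe10, Phe11, Trp14, Trp15, Tyr18, Phe21, Trp23, Trp25.

11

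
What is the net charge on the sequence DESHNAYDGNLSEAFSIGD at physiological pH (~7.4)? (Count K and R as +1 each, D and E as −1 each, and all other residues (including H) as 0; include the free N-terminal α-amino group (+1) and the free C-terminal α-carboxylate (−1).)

-5

Positive (K, R): none → +0.
Negative (D, E): D1, E2, D8, E13, D19 → −5.
The N-terminus (+1) and C-terminus (−1) cancel.
Net charge = (+0) + (−5) = −5.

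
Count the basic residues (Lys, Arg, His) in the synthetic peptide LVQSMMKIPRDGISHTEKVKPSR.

Matching residues: K7, R10, H15, K18, K20, R23.

6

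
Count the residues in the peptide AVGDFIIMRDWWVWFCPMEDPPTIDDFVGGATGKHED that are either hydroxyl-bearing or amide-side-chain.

2

Hydroxyl-bearing: S, T, Y. Amide-side-chain: N, Q.
Hydroxyl-bearing residues here: T23, T32 (2).
Amide-side-chain residues here: none (0).
The two groups share no amino acid, so total = 2 + 0 = 2.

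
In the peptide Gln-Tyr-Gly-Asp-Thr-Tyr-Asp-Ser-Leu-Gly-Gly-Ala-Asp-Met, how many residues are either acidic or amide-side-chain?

Acidic: D, E. Amide-side-chain: N, Q.
Acidic residues here: Asp4, Asp7, Asp13 (3).
Amide-side-chain residues here: Gln1 (1).
The two groups share no amino acid, so total = 3 + 1 = 4.

4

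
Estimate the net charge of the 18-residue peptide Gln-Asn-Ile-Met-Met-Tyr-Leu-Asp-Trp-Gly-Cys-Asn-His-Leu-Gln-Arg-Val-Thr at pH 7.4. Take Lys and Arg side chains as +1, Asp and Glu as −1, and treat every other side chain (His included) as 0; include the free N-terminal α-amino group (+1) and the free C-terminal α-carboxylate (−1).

Positive (K, R): Arg16 → +1.
Negative (D, E): Asp8 → −1.
The N-terminus (+1) and C-terminus (−1) cancel.
Net charge = (+1) + (−1) = 0.

0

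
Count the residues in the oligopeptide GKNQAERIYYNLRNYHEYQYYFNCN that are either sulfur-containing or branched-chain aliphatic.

Sulfur-containing: C, M. Branched-chain aliphatic: I, L, V.
Sulfur-containing residues here: C24 (1).
Branched-chain aliphatic residues here: I8, L12 (2).
The two groups share no amino acid, so total = 1 + 2 = 3.

3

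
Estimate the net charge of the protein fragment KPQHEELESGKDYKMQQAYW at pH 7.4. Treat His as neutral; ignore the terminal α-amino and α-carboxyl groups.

Near pH 7.4, K and R contribute +1 each, D and E contribute −1 each, and every other side chain (His included, as stated) is uncharged.
Positive (K, R): K1, K11, K14 → +3.
Negative (D, E): E5, E6, E8, D12 → −4.
Net charge = (+3) + (−4) = −1.

-1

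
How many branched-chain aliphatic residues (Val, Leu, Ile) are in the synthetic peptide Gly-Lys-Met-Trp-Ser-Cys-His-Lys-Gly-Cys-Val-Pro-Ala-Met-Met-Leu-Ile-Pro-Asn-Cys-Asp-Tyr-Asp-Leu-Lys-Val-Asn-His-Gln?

5

Matching residues: Val11, Leu16, Ile17, Leu24, Val26.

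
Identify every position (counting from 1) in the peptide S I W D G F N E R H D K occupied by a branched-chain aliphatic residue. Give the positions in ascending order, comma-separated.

2

Valine (V), leucine (L), and isoleucine (I) are the branched-chain amino acids.
Matching residues: I2.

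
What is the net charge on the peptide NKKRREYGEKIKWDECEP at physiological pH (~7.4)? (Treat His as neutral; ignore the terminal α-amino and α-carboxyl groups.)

+1

At pH ~7.4 the Lys and Arg side chains are protonated (+1), the Asp and Glu side chains are deprotonated (−1), and with His taken as neutral all other side chains carry no charge.
Positive (K, R): K2, K3, R4, R5, K10, K12 → +6.
Negative (D, E): E6, E9, D14, E15, E17 → −5.
Net charge = (+6) + (−5) = +1.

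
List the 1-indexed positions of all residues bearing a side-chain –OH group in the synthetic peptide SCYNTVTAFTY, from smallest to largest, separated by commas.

Serine (S), threonine (T), and tyrosine (Y) each carry a hydroxyl group on the side chain.
Matching residues: S1, Y3, T5, T7, T10, Y11.

1, 3, 5, 7, 10, 11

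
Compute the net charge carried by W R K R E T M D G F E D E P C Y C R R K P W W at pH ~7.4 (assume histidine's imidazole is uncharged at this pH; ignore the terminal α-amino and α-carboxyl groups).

+1

Near pH 7.4, K and R contribute +1 each, D and E contribute −1 each, and every other side chain (His included, as stated) is uncharged.
Positive (K, R): R2, K3, R4, R18, R19, K20 → +6.
Negative (D, E): E5, D8, E11, D12, E13 → −5.
Net charge = (+6) + (−5) = +1.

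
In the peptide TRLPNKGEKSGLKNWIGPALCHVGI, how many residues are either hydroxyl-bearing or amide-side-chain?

Hydroxyl-bearing: S, T, Y. Amide-side-chain: N, Q.
Hydroxyl-bearing residues here: T1, S10 (2).
Amide-side-chain residues here: N5, N14 (2).
The two groups share no amino acid, so total = 2 + 2 = 4.

4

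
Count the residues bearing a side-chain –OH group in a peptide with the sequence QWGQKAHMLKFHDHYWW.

1

The –OH-bearing residues are Ser, Thr (aliphatic alcohols), and Tyr (phenol).
Matching residues: Y15.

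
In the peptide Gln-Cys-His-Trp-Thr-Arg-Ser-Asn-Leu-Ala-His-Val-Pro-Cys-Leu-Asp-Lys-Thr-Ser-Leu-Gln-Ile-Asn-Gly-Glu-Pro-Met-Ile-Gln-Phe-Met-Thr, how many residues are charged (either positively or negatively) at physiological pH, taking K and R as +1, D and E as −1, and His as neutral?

Charged side chains at pH ~7.4: K, R (positive); D, E (negative).
Matching residues: Arg6, Asp16, Lys17, Glu25.

4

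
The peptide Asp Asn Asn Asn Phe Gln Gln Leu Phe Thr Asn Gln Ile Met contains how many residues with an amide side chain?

7

Asparagine (N) and glutamine (Q) have uncharged amide side chains.
Matching residues: Asn2, Asn3, Asn4, Gln6, Gln7, Asn11, Gln12.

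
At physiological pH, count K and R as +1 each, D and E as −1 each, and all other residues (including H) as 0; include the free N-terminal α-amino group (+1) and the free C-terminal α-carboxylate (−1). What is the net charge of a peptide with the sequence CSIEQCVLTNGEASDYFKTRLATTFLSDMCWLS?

-2

Positive (K, R): K18, R20 → +2.
Negative (D, E): E4, E12, D15, D28 → −4.
The N-terminus (+1) and C-terminus (−1) cancel.
Net charge = (+2) + (−4) = −2.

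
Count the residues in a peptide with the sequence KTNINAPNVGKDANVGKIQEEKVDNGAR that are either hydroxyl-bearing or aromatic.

1

Hydroxyl-bearing: S, T, Y. Aromatic: F, W, Y.
Hydroxyl-bearing residues here: T2 (1).
Aromatic residues here: none (0).
(Y belongs to both groups, but none appear in this sequence.) Total = 1 + 0 = 1.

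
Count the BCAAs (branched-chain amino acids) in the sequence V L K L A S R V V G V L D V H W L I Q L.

The BCAAs are Val, Leu, and Ile — aliphatic side chains with a branch point.
Matching residues: V1, L2, L4, V8, V9, V11, L12, V14, L17, I18, L20.

11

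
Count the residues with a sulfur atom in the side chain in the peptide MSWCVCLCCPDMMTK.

Only Cys (C) and Met (M) have a sulfur atom in the side chain.
Matching residues: M1, C4, C6, C8, C9, M12, M13.

7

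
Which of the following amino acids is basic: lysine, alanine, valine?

K, R, and H are the three residues with basic side chains (ε-amine, guanidinium, and imidazole respectively).
Of the listed options, only lysine belongs to this group.

lysine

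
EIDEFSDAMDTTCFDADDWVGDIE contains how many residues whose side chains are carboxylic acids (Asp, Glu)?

10

Matching residues: E1, D3, E4, D7, D10, D15, D17, D18, D22, E24.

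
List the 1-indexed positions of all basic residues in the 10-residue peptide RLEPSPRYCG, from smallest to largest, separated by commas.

1, 7

K, R, and H are the three residues with basic side chains (ε-amine, guanidinium, and imidazole respectively).
Matching residues: R1, R7.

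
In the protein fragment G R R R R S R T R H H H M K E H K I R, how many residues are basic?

13

The basic amino acids are Lys (K), Arg (R), and His (H).
Matching residues: R2, R3, R4, R5, R7, R9, H10, H11, H12, K14, H16, K17, R19.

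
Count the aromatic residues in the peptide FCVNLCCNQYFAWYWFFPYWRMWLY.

12

The aromatic amino acids are Phe (F, benzyl), Trp (W, indole), and Tyr (Y, phenol).
Matching residues: F1, Y10, F11, W13, Y14, W15, F16, F17, Y19, W20, W23, Y25.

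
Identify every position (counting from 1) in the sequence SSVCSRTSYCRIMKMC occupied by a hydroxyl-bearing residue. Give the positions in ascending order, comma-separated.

S, T, and Y are the three residues with a side-chain hydroxyl.
Matching residues: S1, S2, S5, T7, S8, Y9.

1, 2, 5, 7, 8, 9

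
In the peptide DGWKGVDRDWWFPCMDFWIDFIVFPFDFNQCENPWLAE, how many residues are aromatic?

F, W, and Y each carry an aromatic ring on the side chain.
Matching residues: W3, W10, W11, F12, F17, W18, F21, F24, F26, F28, W35.

11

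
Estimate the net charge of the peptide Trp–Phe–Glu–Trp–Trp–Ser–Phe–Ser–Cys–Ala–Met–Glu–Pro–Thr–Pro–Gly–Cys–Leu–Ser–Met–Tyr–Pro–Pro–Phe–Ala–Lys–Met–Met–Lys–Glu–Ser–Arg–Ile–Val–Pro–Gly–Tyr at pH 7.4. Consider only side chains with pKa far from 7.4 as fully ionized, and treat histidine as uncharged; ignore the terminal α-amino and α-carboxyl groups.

0

The side chains ionized at physiological pH are Lys/Arg (+1) and Asp/Glu (−1); with His treated as neutral, nothing else contributes.
Positive (K, R): Lys26, Lys29, Arg32 → +3.
Negative (D, E): Glu3, Glu12, Glu30 → −3.
Net charge = (+3) + (−3) = 0.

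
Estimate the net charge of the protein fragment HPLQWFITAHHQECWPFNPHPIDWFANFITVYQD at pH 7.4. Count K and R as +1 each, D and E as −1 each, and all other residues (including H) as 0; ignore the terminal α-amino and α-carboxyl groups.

Positive (K, R): none → +0.
Negative (D, E): E13, D23, D34 → −3.
Net charge = (+0) + (−3) = −3.

-3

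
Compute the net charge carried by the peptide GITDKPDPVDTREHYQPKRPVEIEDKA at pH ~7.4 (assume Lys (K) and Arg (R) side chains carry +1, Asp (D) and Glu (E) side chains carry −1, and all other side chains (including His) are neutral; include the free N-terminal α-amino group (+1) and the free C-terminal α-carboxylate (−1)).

Positive (K, R): K5, R12, K18, R19, K26 → +5.
Negative (D, E): D4, D7, D10, E13, E22, E24, D25 → −7.
The N-terminus (+1) and C-terminus (−1) cancel.
Net charge = (+5) + (−7) = −2.

-2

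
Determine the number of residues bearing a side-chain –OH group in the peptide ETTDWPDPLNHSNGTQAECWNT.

S, T, and Y are the three residues with a side-chain hydroxyl.
Matching residues: T2, T3, S12, T15, T22.

5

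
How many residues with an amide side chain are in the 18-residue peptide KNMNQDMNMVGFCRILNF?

Asparagine (N) and glutamine (Q) have uncharged amide side chains.
Matching residues: N2, N4, Q5, N8, N17.

5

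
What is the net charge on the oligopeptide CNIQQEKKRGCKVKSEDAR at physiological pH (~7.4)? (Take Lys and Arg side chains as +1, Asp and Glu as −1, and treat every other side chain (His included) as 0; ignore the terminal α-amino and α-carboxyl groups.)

+3

Positive (K, R): K7, K8, R9, K12, K14, R19 → +6.
Negative (D, E): E6, E16, D17 → −3.
Net charge = (+6) + (−3) = +3.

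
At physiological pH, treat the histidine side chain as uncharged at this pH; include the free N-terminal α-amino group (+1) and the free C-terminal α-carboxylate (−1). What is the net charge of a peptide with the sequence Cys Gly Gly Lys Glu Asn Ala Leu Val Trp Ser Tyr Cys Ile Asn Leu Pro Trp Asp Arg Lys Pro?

+1

The side chains ionized at physiological pH are Lys/Arg (+1) and Asp/Glu (−1); with His treated as neutral, nothing else contributes.
Positive (K, R): Lys4, Arg20, Lys21 → +3.
Negative (D, E): Glu5, Asp19 → −2.
The N-terminus (+1) and C-terminus (−1) cancel.
Net charge = (+3) + (−2) = +1.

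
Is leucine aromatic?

F, W, and Y each carry an aromatic ring on the side chain.
Leucine is not in this group.

No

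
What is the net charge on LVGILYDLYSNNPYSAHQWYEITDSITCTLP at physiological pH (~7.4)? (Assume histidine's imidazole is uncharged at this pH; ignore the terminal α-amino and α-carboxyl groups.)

-3

Near pH 7.4, K and R contribute +1 each, D and E contribute −1 each, and every other side chain (His included, as stated) is uncharged.
Positive (K, R): none → +0.
Negative (D, E): D7, E21, D24 → −3.
Net charge = (+0) + (−3) = −3.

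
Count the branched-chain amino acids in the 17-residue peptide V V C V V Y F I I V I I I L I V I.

14

Valine (V), leucine (L), and isoleucine (I) are the branched-chain amino acids.
Matching residues: V1, V2, V4, V5, I8, I9, V10, I11, I12, I13, L14, I15, V16, I17.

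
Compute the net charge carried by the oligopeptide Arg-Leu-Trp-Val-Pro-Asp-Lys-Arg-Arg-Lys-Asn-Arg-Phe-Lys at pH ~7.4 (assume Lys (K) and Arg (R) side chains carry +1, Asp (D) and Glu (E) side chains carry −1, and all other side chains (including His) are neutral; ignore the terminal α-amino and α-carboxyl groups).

+6

Positive (K, R): Arg1, Lys7, Arg8, Arg9, Lys10, Arg12, Lys14 → +7.
Negative (D, E): Asp6 → −1.
Net charge = (+7) + (−1) = +6.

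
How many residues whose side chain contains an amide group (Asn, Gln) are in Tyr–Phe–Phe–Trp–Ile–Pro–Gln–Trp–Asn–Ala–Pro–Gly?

2

Matching residues: Gln7, Asn9.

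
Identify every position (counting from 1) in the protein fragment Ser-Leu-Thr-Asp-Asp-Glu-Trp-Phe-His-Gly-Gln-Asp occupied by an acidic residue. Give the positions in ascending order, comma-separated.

4, 5, 6, 12

The acidic residues are Asp (D) and Glu (E), whose side chains end in a carboxylate group.
Matching residues: Asp4, Asp5, Glu6, Asp12.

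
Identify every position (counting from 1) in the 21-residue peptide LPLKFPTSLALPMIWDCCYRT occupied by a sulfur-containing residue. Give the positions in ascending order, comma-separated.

13, 17, 18

Matching residues: M13, C17, C18.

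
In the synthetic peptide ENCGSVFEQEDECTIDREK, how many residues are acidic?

The acidic residues are Asp (D) and Glu (E), whose side chains end in a carboxylate group.
Matching residues: E1, E8, E10, D11, E12, D16, E18.

7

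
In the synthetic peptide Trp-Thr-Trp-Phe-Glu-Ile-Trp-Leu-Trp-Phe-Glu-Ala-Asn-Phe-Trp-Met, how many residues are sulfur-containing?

1

The sulfur-bearing residues are cysteine (–SH) and methionine (–S–CH₃).
Matching residues: Met16.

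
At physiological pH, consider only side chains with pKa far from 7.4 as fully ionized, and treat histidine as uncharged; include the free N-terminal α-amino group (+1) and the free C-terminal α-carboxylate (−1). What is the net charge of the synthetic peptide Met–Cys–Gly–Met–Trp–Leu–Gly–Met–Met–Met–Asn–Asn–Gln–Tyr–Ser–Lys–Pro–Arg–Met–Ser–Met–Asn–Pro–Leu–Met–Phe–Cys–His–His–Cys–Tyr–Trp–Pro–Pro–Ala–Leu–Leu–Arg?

At pH ~7.4 the Lys and Arg side chains are protonated (+1), the Asp and Glu side chains are deprotonated (−1), and with His taken as neutral all other side chains carry no charge.
Positive (K, R): Lys16, Arg18, Arg38 → +3.
Negative (D, E): none → −0.
The N-terminus (+1) and C-terminus (−1) cancel.
Net charge = (+3) + (−0) = +3.

+3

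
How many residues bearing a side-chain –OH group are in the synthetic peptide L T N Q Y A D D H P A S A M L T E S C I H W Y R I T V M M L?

The –OH-bearing residues are Ser, Thr (aliphatic alcohols), and Tyr (phenol).
Matching residues: T2, Y5, S12, T16, S18, Y23, T26.

7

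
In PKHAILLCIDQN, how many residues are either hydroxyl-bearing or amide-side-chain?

2

Hydroxyl-bearing: S, T, Y. Amide-side-chain: N, Q.
Hydroxyl-bearing residues here: none (0).
Amide-side-chain residues here: Q11, N12 (2).
The two groups share no amino acid, so total = 0 + 2 = 2.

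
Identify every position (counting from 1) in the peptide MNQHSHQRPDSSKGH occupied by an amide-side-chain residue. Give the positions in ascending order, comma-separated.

2, 3, 7

Only N (asparagine) and Q (glutamine) carry a side-chain carboxamide.
Matching residues: N2, Q3, Q7.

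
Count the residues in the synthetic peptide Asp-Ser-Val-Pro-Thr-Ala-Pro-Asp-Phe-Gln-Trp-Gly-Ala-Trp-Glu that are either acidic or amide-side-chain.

4

Acidic: D, E. Amide-side-chain: N, Q.
Acidic residues here: Asp1, Asp8, Glu15 (3).
Amide-side-chain residues here: Gln10 (1).
The two groups share no amino acid, so total = 3 + 1 = 4.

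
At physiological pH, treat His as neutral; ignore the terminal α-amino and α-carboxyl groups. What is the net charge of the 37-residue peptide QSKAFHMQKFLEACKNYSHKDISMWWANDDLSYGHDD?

At pH ~7.4 the Lys and Arg side chains are protonated (+1), the Asp and Glu side chains are deprotonated (−1), and with His taken as neutral all other side chains carry no charge.
Positive (K, R): K3, K9, K15, K20 → +4.
Negative (D, E): E12, D21, D29, D30, D36, D37 → −6.
Net charge = (+4) + (−6) = −2.

-2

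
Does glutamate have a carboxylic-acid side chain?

Yes

The acidic residues are Asp (D) and Glu (E), whose side chains end in a carboxylate group.
Glutamate is in this group.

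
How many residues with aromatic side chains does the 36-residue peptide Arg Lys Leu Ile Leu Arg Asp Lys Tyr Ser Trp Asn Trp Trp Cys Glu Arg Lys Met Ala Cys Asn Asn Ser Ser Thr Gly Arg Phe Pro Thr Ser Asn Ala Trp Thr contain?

Phenylalanine (F), tryptophan (W), and tyrosine (Y) have aromatic ring side chains.
Matching residues: Tyr9, Trp11, Trp13, Trp14, Phe29, Trp35.

6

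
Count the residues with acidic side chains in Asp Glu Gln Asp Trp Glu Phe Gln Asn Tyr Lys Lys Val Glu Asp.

Aspartate (D) and glutamate (E) have carboxylic-acid side chains and are the acidic amino acids.
Matching residues: Asp1, Glu2, Asp4, Glu6, Glu14, Asp15.

6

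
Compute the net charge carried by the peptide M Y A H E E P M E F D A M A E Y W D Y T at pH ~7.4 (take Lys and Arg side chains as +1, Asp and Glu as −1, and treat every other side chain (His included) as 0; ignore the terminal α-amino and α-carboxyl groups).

-6

Positive (K, R): none → +0.
Negative (D, E): E5, E6, E9, D11, E15, D18 → −6.
Net charge = (+0) + (−6) = −6.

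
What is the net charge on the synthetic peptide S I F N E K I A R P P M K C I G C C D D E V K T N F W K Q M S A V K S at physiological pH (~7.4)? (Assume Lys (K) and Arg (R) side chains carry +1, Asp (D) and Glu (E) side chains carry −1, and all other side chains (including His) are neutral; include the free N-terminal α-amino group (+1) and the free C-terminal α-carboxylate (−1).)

Positive (K, R): K6, R9, K13, K23, K28, K34 → +6.
Negative (D, E): E5, D19, D20, E21 → −4.
The N-terminus (+1) and C-terminus (−1) cancel.
Net charge = (+6) + (−4) = +2.

+2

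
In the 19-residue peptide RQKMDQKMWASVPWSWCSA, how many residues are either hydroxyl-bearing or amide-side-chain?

5

Hydroxyl-bearing: S, T, Y. Amide-side-chain: N, Q.
Hydroxyl-bearing residues here: S11, S15, S18 (3).
Amide-side-chain residues here: Q2, Q6 (2).
The two groups share no amino acid, so total = 3 + 2 = 5.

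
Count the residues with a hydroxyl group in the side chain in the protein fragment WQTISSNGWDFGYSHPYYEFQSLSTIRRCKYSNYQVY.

Serine (S), threonine (T), and tyrosine (Y) each carry a hydroxyl group on the side chain.
Matching residues: T3, S5, S6, Y13, S14, Y17, Y18, S22, S24, T25, Y31, S32, Y34, Y37.

14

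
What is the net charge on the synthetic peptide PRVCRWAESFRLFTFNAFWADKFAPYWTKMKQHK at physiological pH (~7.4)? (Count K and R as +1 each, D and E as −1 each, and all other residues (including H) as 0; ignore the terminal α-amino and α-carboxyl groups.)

+5

Positive (K, R): R2, R5, R11, K22, K29, K31, K34 → +7.
Negative (D, E): E8, D21 → −2.
Net charge = (+7) + (−2) = +5.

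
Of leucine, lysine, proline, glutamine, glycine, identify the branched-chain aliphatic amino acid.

Valine (V), leucine (L), and isoleucine (I) are the branched-chain amino acids.
Of the listed options, only leucine belongs to this group.

leucine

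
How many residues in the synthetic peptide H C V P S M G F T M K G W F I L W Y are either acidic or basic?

Acidic: D, E. Basic: H, K, R.
Acidic residues here: none (0).
Basic residues here: H1, K11 (2).
The two groups share no amino acid, so total = 0 + 2 = 2.

2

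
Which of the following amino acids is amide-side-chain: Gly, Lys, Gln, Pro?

Asparagine (N) and glutamine (Q) have uncharged amide side chains.
Of the listed options, only Gln belongs to this group.

Gln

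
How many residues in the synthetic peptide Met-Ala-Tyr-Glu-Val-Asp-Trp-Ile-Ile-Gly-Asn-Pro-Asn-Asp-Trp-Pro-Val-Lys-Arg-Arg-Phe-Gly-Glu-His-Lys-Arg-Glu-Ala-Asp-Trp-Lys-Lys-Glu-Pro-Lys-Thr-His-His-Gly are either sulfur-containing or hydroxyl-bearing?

Sulfur-containing: C, M. Hydroxyl-bearing: S, T, Y.
Sulfur-containing residues here: Met1 (1).
Hydroxyl-bearing residues here: Tyr3, Thr36 (2).
The two groups share no amino acid, so total = 1 + 2 = 3.

3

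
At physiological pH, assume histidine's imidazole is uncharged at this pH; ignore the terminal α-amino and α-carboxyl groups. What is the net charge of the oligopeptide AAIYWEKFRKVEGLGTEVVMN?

At pH ~7.4 the Lys and Arg side chains are protonated (+1), the Asp and Glu side chains are deprotonated (−1), and with His taken as neutral all other side chains carry no charge.
Positive (K, R): K7, R9, K10 → +3.
Negative (D, E): E6, E12, E17 → −3.
Net charge = (+3) + (−3) = 0.

0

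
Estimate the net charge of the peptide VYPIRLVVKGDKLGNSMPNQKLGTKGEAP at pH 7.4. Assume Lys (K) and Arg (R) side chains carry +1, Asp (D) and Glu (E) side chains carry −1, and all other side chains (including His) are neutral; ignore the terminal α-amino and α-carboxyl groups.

Positive (K, R): R5, K9, K12, K21, K25 → +5.
Negative (D, E): D11, E27 → −2.
Net charge = (+5) + (−2) = +3.

+3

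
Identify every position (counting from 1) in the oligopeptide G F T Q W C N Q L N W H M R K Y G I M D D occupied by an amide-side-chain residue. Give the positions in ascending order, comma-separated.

Only N (asparagine) and Q (glutamine) carry a side-chain carboxamide.
Matching residues: Q4, N7, Q8, N10.

4, 7, 8, 10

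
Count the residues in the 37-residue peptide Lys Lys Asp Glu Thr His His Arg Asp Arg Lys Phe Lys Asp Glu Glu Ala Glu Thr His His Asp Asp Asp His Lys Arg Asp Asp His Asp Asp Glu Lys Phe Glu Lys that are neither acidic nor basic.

5

Acidic: D, E. Basic: K, R, H. All other residues are neither.
Matching residues: Thr5, Phe12, Ala17, Thr19, Phe35.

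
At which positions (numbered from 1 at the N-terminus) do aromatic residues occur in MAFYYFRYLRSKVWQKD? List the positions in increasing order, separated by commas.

3, 4, 5, 6, 8, 14

F, W, and Y each carry an aromatic ring on the side chain.
Matching residues: F3, Y4, Y5, F6, Y8, W14.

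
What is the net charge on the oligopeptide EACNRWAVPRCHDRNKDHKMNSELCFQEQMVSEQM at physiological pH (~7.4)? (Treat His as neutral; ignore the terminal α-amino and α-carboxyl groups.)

-1

At pH ~7.4 the Lys and Arg side chains are protonated (+1), the Asp and Glu side chains are deprotonated (−1), and with His taken as neutral all other side chains carry no charge.
Positive (K, R): R5, R10, R14, K16, K19 → +5.
Negative (D, E): E1, D13, D17, E23, E28, E33 → −6.
Net charge = (+5) + (−6) = −1.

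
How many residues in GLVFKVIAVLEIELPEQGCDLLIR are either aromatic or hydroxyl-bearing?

Aromatic: F, W, Y. Hydroxyl-bearing: S, T, Y.
Aromatic residues here: F4 (1).
Hydroxyl-bearing residues here: none (0).
(Y belongs to both groups, but none appear in this sequence.) Total = 1 + 0 = 1.

1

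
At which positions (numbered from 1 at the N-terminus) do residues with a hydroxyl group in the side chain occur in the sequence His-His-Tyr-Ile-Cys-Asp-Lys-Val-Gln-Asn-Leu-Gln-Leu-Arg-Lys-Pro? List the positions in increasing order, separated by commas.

S, T, and Y are the three residues with a side-chain hydroxyl.
Matching residues: Tyr3.

3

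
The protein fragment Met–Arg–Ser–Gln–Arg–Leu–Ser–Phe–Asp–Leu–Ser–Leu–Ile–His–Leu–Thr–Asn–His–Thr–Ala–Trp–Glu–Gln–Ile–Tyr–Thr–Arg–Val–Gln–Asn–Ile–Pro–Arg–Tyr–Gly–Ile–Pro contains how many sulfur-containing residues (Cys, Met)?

1

Matching residues: Met1.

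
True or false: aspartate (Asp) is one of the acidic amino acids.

The acidic residues are Asp (D) and Glu (E), whose side chains end in a carboxylate group.
Aspartate is in this group.

True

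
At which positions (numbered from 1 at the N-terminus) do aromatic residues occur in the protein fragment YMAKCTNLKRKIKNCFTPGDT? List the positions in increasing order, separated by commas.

1, 16

Phenylalanine (F), tryptophan (W), and tyrosine (Y) have aromatic ring side chains.
Matching residues: Y1, F16.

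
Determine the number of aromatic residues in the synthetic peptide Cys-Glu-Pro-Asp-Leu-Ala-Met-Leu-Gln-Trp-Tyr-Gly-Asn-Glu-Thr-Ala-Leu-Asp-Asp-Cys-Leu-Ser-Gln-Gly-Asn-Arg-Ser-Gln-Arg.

The aromatic amino acids are Phe (F, benzyl), Trp (W, indole), and Tyr (Y, phenol).
Matching residues: Trp10, Tyr11.

2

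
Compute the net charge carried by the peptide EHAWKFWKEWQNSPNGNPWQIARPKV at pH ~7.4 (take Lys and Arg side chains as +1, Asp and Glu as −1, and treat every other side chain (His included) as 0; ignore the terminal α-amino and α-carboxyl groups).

Positive (K, R): K5, K8, R23, K25 → +4.
Negative (D, E): E1, E9 → −2.
Net charge = (+4) + (−2) = +2.

+2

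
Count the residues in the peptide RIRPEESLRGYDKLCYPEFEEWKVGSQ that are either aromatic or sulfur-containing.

5

Aromatic: F, W, Y. Sulfur-containing: C, M.
Aromatic residues here: Y11, Y16, F19, W22 (4).
Sulfur-containing residues here: C15 (1).
The two groups share no amino acid, so total = 4 + 1 = 5.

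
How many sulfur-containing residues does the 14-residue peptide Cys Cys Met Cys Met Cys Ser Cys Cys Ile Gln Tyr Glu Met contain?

The sulfur-bearing residues are cysteine (–SH) and methionine (–S–CH₃).
Matching residues: Cys1, Cys2, Met3, Cys4, Met5, Cys6, Cys8, Cys9, Met14.

9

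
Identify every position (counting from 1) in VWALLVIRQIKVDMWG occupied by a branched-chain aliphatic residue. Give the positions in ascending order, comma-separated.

1, 4, 5, 6, 7, 10, 12

V, L, and I make up the branched-chain aliphatic group.
Matching residues: V1, L4, L5, V6, I7, I10, V12.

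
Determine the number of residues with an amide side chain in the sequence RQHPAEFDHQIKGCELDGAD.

Only N (asparagine) and Q (glutamine) carry a side-chain carboxamide.
Matching residues: Q2, Q10.

2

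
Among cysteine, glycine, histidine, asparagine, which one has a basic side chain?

histidine

K, R, and H are the three residues with basic side chains (ε-amine, guanidinium, and imidazole respectively).
Of the listed options, only histidine belongs to this group.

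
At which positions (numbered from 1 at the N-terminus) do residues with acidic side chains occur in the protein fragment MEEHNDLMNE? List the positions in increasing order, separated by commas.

2, 3, 6, 10

Only D (aspartate) and E (glutamate) carry a side-chain carboxylic acid.
Matching residues: E2, E3, D6, E10.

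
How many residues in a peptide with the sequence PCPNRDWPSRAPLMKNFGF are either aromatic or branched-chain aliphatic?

4

Aromatic: F, W, Y. Branched-chain aliphatic: I, L, V.
Aromatic residues here: W7, F17, F19 (3).
Branched-chain aliphatic residues here: L13 (1).
The two groups share no amino acid, so total = 3 + 1 = 4.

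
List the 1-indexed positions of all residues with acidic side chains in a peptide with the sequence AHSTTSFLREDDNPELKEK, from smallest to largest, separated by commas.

Aspartate (D) and glutamate (E) have carboxylic-acid side chains and are the acidic amino acids.
Matching residues: E10, D11, D12, E15, E18.

10, 11, 12, 15, 18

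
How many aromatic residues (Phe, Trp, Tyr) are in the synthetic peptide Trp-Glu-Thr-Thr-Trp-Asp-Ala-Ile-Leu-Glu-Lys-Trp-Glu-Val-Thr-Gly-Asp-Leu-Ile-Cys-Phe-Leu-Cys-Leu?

Matching residues: Trp1, Trp5, Trp12, Phe21.

4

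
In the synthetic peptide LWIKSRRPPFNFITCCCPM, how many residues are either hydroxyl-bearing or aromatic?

5

Hydroxyl-bearing: S, T, Y. Aromatic: F, W, Y.
Hydroxyl-bearing residues here: S5, T14 (2).
Aromatic residues here: W2, F10, F12 (3).
(Y belongs to both groups, but none appear in this sequence.) Total = 2 + 3 = 5.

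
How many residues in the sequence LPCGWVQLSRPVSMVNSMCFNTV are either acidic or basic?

Acidic: D, E. Basic: H, K, R.
Acidic residues here: none (0).
Basic residues here: R10 (1).
The two groups share no amino acid, so total = 0 + 1 = 1.

1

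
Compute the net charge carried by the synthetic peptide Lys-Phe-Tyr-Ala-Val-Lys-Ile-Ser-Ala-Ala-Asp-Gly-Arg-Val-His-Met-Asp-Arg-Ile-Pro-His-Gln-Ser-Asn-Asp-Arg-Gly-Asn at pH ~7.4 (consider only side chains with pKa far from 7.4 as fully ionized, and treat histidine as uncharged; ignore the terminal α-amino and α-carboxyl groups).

Near pH 7.4, K and R contribute +1 each, D and E contribute −1 each, and every other side chain (His included, as stated) is uncharged.
Positive (K, R): Lys1, Lys6, Arg13, Arg18, Arg26 → +5.
Negative (D, E): Asp11, Asp17, Asp25 → −3.
Net charge = (+5) + (−3) = +2.

+2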